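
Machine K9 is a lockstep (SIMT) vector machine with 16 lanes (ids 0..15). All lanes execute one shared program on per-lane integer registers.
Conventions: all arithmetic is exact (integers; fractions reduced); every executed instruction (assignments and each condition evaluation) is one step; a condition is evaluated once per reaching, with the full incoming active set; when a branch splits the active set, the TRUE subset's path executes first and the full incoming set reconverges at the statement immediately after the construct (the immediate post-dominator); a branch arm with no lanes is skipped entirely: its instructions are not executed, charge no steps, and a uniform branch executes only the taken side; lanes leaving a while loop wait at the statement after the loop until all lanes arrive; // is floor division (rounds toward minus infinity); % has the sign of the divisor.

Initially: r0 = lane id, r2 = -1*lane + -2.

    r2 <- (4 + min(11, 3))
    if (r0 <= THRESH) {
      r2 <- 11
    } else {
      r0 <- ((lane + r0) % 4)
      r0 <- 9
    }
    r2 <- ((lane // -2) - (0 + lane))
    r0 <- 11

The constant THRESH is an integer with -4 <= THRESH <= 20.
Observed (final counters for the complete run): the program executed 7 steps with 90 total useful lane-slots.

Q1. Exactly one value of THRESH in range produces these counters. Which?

Answer: THRESH = 5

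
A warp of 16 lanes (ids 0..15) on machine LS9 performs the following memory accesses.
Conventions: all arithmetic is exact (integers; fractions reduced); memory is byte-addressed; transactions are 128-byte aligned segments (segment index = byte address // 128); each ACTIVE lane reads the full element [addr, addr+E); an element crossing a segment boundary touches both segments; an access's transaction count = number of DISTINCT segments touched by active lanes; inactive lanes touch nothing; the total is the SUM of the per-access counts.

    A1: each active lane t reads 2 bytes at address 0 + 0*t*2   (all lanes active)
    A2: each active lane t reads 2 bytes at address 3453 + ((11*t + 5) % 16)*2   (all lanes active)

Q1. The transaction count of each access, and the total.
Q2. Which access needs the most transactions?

A1: 1 transaction
A2: 2 transactions

Answer: 1,2; total 3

Answer: A2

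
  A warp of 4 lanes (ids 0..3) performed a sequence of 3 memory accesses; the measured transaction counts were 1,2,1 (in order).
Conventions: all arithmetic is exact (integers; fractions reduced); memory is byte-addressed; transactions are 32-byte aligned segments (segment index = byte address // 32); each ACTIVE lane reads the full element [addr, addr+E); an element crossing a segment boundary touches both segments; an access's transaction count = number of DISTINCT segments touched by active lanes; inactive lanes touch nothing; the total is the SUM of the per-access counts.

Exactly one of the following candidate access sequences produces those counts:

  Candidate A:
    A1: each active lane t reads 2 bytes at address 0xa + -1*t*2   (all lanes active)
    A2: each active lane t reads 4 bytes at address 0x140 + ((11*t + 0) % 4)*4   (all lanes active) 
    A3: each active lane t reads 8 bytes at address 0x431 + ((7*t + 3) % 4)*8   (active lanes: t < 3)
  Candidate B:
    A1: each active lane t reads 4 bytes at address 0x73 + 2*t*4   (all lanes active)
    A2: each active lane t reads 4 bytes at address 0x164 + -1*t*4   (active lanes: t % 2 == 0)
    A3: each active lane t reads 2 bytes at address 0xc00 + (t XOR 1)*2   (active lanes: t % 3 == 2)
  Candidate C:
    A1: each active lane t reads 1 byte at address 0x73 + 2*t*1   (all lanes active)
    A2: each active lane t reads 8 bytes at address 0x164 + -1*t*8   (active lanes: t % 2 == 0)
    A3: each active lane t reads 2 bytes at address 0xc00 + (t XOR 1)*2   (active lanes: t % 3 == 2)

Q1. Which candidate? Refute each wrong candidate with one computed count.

A: A2 gives 1 transaction, not 2
B: A1 gives 2 transactions, not 1
C: all counts match (1,2,1)

Answer: C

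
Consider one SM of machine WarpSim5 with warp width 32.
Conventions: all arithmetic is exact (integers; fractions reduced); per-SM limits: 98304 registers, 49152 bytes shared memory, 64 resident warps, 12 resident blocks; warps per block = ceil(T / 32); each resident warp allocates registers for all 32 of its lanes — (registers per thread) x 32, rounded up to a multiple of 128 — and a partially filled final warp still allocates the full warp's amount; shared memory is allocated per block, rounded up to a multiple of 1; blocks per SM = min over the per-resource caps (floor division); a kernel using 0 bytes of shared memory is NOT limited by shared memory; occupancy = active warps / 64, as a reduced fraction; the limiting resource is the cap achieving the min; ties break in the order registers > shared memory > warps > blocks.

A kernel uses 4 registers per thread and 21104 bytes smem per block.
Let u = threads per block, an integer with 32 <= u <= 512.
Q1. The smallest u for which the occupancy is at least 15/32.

Answer: u = 449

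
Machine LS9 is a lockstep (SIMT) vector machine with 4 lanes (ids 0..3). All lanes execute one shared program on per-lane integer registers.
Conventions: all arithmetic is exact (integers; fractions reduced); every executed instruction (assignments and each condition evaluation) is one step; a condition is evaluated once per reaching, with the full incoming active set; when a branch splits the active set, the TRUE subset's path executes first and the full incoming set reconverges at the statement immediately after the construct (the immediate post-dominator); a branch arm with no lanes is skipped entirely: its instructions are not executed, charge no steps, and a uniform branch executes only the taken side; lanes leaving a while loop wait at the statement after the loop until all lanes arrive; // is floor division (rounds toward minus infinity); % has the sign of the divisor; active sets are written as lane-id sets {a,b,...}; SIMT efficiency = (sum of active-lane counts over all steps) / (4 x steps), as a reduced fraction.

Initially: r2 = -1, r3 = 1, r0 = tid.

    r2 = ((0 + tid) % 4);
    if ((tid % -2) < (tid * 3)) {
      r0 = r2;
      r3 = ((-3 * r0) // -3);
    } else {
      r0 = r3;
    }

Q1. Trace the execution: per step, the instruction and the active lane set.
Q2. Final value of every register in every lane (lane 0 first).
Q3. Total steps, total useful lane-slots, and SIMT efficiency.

step 0: r2 <- ((0 + tid) % 4)        {0,1,2,3}
step 1: eval ((tid % -2) < (tid * 3)) {0,1,2,3}
step 2: r0 <- r2                     {1,2,3}
step 3: r3 <- ((-3 * r0) // -3)      {1,2,3}
step 4: r0 <- r3                     {0}

Answer: 5 steps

r2: 0,1,2,3
r3: 1,1,2,3
r0: 1,1,2,3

steps = 5; useful = 15; efficiency = 15/20 = 3/4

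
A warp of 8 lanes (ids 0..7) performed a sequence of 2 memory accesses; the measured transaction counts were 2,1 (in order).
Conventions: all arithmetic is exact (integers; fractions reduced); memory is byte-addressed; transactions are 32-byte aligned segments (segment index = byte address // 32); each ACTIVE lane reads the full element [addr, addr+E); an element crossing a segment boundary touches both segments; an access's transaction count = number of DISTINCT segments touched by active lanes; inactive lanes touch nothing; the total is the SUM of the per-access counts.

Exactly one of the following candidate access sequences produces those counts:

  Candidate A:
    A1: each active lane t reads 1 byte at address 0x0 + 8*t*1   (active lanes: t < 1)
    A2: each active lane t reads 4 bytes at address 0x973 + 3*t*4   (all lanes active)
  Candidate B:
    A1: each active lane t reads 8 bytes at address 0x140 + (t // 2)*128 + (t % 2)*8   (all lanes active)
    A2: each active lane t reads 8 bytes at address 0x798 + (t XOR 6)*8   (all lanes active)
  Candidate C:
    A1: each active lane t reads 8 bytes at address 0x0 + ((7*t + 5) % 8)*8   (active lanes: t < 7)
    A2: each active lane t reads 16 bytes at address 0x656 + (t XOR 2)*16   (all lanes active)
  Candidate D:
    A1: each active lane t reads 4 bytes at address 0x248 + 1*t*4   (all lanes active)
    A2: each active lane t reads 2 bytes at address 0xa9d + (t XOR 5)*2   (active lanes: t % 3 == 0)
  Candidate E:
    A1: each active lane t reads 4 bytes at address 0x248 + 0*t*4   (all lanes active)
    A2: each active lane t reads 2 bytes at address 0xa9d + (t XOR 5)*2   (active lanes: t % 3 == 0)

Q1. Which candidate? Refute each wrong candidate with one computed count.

A: A1 gives 1 transaction, not 2
B: A1 gives 4 transactions, not 2
C: A2 gives 5 transactions, not 1
E: A1 gives 1 transaction, not 2
D: all counts match (2,1)

Answer: D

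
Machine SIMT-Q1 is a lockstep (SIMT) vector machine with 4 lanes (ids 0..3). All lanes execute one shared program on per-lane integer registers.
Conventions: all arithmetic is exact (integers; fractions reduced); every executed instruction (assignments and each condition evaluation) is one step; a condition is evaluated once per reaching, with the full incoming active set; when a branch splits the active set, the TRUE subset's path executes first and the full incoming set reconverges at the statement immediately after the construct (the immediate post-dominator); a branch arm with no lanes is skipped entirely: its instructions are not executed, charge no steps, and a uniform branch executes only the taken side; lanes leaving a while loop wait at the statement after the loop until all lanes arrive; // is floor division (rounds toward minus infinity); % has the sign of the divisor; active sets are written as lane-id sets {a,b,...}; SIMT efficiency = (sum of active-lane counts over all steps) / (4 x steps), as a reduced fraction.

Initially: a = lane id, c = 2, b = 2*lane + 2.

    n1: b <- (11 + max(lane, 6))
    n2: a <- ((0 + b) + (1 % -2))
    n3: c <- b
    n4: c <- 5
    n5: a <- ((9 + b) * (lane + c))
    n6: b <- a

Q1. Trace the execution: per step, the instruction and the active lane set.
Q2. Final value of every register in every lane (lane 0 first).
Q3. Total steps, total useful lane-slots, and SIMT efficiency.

step 0: b <- (11 + max(lane, 6))     {0,1,2,3}
step 1: a <- ((0 + b) + (1 % -2))    {0,1,2,3}
step 2: c <- b                       {0,1,2,3}
step 3: c <- 5                       {0,1,2,3}
step 4: a <- ((9 + b) * (lane + c))  {0,1,2,3}
step 5: b <- a                       {0,1,2,3}

Answer: 6 steps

a: 130,156,182,208
c: 5,5,5,5
b: 130,156,182,208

steps = 6; useful = 24; efficiency = 24/24 = 1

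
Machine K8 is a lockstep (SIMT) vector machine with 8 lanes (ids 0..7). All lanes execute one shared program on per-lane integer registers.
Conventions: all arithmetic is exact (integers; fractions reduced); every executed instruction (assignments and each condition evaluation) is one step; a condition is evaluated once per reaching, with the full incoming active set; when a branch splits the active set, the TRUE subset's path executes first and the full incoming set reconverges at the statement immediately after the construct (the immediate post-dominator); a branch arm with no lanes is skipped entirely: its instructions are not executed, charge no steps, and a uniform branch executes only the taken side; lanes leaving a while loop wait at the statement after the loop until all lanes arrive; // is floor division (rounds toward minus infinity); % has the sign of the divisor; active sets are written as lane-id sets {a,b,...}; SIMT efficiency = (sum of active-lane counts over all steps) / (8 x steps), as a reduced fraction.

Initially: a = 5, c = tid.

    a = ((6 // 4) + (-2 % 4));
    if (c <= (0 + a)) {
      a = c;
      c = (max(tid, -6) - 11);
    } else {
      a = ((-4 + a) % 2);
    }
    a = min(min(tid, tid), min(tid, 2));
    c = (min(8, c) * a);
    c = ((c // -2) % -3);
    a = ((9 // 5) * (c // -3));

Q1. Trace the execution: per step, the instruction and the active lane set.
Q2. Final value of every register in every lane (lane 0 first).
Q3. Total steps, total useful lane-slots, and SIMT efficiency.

step 0: a <- ((6 // 4) + (-2 % 4))   {0,1,2,3,4,5,6,7}
step 1: eval (c <= (0 + a))          {0,1,2,3,4,5,6,7}
step 2: a <- c                       {0,1,2,3}
step 3: c <- (max(tid, -6) - 11)     {0,1,2,3}
step 4: a <- ((-4 + a) % 2)          {4,5,6,7}
step 5: a <- min(min(tid, tid), min(tid, 2)) {0,1,2,3,4,5,6,7}
step 6: c <- (min(8, c) * a)         {0,1,2,3,4,5,6,7}
step 7: c <- ((c // -2) % -3)        {0,1,2,3,4,5,6,7}
step 8: a <- ((9 // 5) * (c // -3))  {0,1,2,3,4,5,6,7}

Answer: 9 steps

a: 0,0,0,0,0,0,0,0
c: 0,-1,0,-1,-1,-2,0,-1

steps = 9; useful = 60; efficiency = 60/72 = 5/6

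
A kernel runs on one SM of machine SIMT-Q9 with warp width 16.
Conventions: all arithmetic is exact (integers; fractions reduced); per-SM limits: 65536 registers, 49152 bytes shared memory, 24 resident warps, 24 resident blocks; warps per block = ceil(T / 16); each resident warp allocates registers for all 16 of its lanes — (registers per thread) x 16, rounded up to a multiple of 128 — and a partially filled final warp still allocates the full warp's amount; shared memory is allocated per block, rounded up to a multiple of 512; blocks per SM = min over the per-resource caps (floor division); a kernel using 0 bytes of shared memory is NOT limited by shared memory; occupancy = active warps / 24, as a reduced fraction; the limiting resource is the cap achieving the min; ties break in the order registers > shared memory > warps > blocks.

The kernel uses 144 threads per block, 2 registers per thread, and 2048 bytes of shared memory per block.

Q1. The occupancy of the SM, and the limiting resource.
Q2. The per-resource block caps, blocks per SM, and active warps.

Answer: occupancy 3/4, limited by warps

registers: 56 blocks
shared memory: 24 blocks
warps: 2 blocks
blocks: 24 blocks

Answer: 2 blocks, 18 active warps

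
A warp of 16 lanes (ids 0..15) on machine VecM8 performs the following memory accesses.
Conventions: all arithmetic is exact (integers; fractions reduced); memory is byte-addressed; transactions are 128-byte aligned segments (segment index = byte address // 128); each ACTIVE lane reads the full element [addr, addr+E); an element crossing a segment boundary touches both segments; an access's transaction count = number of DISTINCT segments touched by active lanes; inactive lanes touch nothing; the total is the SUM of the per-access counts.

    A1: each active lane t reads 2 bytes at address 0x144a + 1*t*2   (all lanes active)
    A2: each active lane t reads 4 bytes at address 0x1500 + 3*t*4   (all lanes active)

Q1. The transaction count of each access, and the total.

A1: 1 transaction
A2: 2 transactions

Answer: 1,2; total 3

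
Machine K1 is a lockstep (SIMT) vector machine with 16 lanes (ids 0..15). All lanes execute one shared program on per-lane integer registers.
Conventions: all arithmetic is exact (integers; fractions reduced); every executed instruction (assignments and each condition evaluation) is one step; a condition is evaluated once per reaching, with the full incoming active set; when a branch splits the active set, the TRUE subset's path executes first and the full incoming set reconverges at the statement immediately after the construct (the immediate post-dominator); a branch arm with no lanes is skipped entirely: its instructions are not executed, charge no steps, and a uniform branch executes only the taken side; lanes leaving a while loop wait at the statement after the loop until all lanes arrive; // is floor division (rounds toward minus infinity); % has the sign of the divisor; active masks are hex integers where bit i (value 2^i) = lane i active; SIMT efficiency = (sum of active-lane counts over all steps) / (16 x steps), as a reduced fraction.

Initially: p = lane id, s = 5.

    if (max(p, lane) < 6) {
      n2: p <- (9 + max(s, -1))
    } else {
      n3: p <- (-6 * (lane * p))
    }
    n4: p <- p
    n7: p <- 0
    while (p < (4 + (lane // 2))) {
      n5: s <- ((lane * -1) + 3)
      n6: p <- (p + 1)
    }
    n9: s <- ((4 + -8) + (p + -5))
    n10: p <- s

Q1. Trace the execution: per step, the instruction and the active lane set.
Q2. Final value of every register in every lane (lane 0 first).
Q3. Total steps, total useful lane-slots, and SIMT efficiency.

step 0: eval (max(p, lane) < 6)      0xffff
step 1: p <- (9 + max(s, -1))        0x003f
step 2: p <- (-6 * (lane * p))       0xffc0
step 3: p <- p                       0xffff
step 4: p <- 0                       0xffff
step 5: eval (p < (4 + (lane // 2))) 0xffff
step 6: s <- ((lane * -1) + 3)       0xffff
step 7: p <- (p + 1)                 0xffff
step 8: eval (p < (4 + (lane // 2))) 0xffff
step 9: s <- ((lane * -1) + 3)       0xffff
step 10: p <- (p + 1)                 0xffff
step 11: eval (p < (4 + (lane // 2))) 0xffff
step 12: s <- ((lane * -1) + 3)       0xffff
step 13: p <- (p + 1)                 0xffff
step 14: eval (p < (4 + (lane // 2))) 0xffff
step 15: s <- ((lane * -1) + 3)       0xffff
step 16: p <- (p + 1)                 0xffff
step 17: eval (p < (4 + (lane // 2))) 0xffff
step 18: s <- ((lane * -1) + 3)       0xfffc
step 19: p <- (p + 1)                 0xfffc
step 20: eval (p < (4 + (lane // 2))) 0xfffc
step 21: s <- ((lane * -1) + 3)       0xfff0
step 22: p <- (p + 1)                 0xfff0
step 23: eval (p < (4 + (lane // 2))) 0xfff0
step 24: s <- ((lane * -1) + 3)       0xffc0
step 25: p <- (p + 1)                 0xffc0
step 26: eval (p < (4 + (lane // 2))) 0xffc0
step 27: s <- ((lane * -1) + 3)       0xff00
step 28: p <- (p + 1)                 0xff00
step 29: eval (p < (4 + (lane // 2))) 0xff00
step 30: s <- ((lane * -1) + 3)       0xfc00
step 31: p <- (p + 1)                 0xfc00
step 32: eval (p < (4 + (lane // 2))) 0xfc00
step 33: s <- ((lane * -1) + 3)       0xf000
step 34: p <- (p + 1)                 0xf000
step 35: eval (p < (4 + (lane // 2))) 0xf000
step 36: s <- ((lane * -1) + 3)       0xc000
step 37: p <- (p + 1)                 0xc000
step 38: eval (p < (4 + (lane // 2))) 0xc000
step 39: s <- ((4 + -8) + (p + -5))   0xffff
step 40: p <- s                       0xffff

Answer: 41 steps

p: -5,-5,-4,-4,-3,-3,-2,-2,-1,-1,0,0,1,1,2,2
s: -5,-5,-4,-4,-3,-3,-2,-2,-1,-1,0,0,1,1,2,2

steps = 41; useful = 472; efficiency = 472/656 = 59/82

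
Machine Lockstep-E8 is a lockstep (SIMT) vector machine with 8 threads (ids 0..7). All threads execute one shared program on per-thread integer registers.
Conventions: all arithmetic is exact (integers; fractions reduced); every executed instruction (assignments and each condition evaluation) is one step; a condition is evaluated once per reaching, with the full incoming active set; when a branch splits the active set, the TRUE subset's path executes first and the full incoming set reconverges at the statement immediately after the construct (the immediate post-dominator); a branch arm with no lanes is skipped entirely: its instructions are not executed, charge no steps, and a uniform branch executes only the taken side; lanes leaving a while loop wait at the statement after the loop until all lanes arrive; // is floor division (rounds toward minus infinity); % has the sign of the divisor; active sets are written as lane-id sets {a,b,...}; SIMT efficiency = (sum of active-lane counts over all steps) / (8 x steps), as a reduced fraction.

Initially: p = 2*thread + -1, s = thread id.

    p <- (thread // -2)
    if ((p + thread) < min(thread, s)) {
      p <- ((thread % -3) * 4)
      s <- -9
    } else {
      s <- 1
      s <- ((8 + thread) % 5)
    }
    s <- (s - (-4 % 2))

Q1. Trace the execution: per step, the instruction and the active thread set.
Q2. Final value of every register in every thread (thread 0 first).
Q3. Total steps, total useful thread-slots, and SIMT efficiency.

step 0: p <- (thread // -2)          {0,1,2,3,4,5,6,7}
step 1: eval ((p + thread) < min(thread, s)) {0,1,2,3,4,5,6,7}
step 2: p <- ((thread % -3) * 4)     {1,2,3,4,5,6,7}
step 3: s <- -9                      {1,2,3,4,5,6,7}
step 4: s <- 1                       {0}
step 5: s <- ((8 + thread) % 5)      {0}
step 6: s <- (s - (-4 % 2))          {0,1,2,3,4,5,6,7}

Answer: 7 steps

p: 0,-8,-4,0,-8,-4,0,-8
s: 3,-9,-9,-9,-9,-9,-9,-9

steps = 7; useful = 40; efficiency = 40/56 = 5/7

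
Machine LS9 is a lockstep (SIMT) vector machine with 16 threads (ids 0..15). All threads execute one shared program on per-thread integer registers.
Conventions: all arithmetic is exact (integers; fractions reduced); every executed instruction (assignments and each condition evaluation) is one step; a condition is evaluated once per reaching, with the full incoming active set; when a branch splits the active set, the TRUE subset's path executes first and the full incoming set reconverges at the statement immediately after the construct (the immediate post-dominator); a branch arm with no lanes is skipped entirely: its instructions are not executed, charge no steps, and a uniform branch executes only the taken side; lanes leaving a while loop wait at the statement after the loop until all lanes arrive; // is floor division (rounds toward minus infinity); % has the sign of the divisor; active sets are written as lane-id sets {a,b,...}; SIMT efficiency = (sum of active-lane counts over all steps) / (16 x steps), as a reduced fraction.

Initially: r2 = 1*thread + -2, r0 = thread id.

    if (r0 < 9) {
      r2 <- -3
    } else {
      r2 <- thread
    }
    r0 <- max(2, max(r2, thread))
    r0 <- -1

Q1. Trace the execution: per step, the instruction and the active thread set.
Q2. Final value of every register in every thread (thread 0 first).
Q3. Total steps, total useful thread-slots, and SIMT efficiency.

step 0: eval (r0 < 9)                {0,1,2,3,4,5,6,7,8,9,10,11,12,13,14,15}
step 1: r2 <- -3                     {0,1,2,3,4,5,6,7,8}
step 2: r2 <- thread                 {9,10,11,12,13,14,15}
step 3: r0 <- max(2, max(r2, thread)) {0,1,2,3,4,5,6,7,8,9,10,11,12,13,14,15}
step 4: r0 <- -1                     {0,1,2,3,4,5,6,7,8,9,10,11,12,13,14,15}

Answer: 5 steps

r2: -3,-3,-3,-3,-3,-3,-3,-3,-3,9,10,11,12,13,14,15
r0: -1,-1,-1,-1,-1,-1,-1,-1,-1,-1,-1,-1,-1,-1,-1,-1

steps = 5; useful = 64; efficiency = 64/80 = 4/5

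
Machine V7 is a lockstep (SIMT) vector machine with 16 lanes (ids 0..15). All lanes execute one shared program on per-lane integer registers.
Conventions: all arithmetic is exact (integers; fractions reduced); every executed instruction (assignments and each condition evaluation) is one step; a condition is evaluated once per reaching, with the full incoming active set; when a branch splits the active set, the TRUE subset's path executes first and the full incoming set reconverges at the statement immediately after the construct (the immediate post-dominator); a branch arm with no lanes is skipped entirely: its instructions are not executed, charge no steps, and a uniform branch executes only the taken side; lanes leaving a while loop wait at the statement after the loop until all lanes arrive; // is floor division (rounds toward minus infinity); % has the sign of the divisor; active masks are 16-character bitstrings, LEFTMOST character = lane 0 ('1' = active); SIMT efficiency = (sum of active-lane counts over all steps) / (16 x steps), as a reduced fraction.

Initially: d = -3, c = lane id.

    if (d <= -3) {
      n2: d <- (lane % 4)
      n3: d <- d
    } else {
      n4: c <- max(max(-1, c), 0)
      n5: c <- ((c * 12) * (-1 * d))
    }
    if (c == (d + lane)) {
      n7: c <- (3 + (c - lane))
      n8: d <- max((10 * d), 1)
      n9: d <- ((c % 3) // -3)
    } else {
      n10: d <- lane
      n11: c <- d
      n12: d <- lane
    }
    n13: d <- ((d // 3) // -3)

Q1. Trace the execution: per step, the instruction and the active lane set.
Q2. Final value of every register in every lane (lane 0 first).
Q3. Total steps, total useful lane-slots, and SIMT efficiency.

step 0: eval (d <= -3)               1111111111111111
step 1: d <- (lane % 4)              1111111111111111
step 2: d <- d                       1111111111111111
step 3: eval (c == (d + lane))       1111111111111111
step 4: c <- (3 + (c - lane))        1000100010001000
step 5: d <- max((10 * d), 1)        1000100010001000
step 6: d <- ((c % 3) // -3)         1000100010001000
step 7: d <- lane                    0111011101110111
step 8: c <- d                       0111011101110111
step 9: d <- lane                    0111011101110111
step 10: d <- ((d // 3) // -3)        1111111111111111

Answer: 11 steps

d: 0,0,0,-1,0,-1,-1,-1,0,-1,-1,-1,0,-2,-2,-2
c: 3,1,2,3,3,5,6,7,3,9,10,11,3,13,14,15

steps = 11; useful = 128; efficiency = 128/176 = 8/11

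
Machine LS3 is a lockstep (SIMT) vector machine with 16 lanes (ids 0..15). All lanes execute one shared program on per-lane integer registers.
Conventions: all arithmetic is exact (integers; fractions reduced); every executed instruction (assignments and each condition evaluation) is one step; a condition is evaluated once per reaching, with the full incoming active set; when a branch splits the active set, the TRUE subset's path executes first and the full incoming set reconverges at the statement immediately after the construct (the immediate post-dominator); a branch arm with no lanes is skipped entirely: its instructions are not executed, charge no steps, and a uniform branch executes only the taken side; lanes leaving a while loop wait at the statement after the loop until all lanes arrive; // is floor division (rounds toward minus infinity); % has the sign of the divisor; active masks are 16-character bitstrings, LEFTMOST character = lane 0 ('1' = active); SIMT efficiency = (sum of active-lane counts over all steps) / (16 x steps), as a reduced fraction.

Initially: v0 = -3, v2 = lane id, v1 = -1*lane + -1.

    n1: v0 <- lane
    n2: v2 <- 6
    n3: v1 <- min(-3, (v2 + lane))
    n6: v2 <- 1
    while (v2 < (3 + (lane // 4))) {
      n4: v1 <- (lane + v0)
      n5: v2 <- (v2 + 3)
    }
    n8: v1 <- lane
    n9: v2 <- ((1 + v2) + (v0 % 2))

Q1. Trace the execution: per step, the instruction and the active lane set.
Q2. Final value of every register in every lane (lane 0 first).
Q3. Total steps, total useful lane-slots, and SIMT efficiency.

step 0: v0 <- lane                   1111111111111111
step 1: v2 <- 6                      1111111111111111
step 2: v1 <- min(-3, (v2 + lane))   1111111111111111
step 3: v2 <- 1                      1111111111111111
step 4: eval (v2 < (3 + (lane // 4))) 1111111111111111
step 5: v1 <- (lane + v0)            1111111111111111
step 6: v2 <- (v2 + 3)               1111111111111111
step 7: eval (v2 < (3 + (lane // 4))) 1111111111111111
step 8: v1 <- (lane + v0)            0000000011111111
step 9: v2 <- (v2 + 3)               0000000011111111
step 10: eval (v2 < (3 + (lane // 4))) 0000000011111111
step 11: v1 <- lane                   1111111111111111
step 12: v2 <- ((1 + v2) + (v0 % 2))  1111111111111111

Answer: 13 steps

v0: 0,1,2,3,4,5,6,7,8,9,10,11,12,13,14,15
v2: 5,6,5,6,5,6,5,6,8,9,8,9,8,9,8,9
v1: 0,1,2,3,4,5,6,7,8,9,10,11,12,13,14,15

steps = 13; useful = 184; efficiency = 184/208 = 23/26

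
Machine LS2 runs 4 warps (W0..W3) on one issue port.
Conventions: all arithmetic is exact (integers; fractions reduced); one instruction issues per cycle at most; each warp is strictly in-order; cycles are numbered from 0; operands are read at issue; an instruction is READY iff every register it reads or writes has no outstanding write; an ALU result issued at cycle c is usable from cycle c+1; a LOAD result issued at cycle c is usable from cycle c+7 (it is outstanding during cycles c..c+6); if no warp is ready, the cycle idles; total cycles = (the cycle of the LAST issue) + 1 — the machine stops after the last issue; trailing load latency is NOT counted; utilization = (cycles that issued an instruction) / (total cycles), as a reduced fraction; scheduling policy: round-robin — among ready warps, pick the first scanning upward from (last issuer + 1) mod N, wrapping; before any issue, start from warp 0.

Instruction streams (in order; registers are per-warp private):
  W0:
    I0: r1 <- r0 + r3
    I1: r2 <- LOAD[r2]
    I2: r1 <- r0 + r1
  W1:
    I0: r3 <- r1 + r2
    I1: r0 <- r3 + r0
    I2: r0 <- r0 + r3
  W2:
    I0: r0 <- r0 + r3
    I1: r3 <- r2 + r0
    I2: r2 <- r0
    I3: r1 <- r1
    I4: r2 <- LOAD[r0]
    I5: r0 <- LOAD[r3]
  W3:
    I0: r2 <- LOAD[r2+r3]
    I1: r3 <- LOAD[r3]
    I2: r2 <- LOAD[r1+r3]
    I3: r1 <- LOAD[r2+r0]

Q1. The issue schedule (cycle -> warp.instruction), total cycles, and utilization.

cycle 0: W0.I0
cycle 1: W1.I0
cycle 2: W2.I0
cycle 3: W3.I0
cycle 4: W0.I1
cycle 5: W1.I1
cycle 6: W2.I1
cycle 7: W3.I1
cycle 8: W0.I2
cycle 9: W1.I2
cycle 10: W2.I2
cycle 11: W2.I3
cycle 12: W2.I4
cycle 13: W2.I5
cycle 14: W3.I2
cycle 15: idle
cycle 16: idle
cycle 17: idle
cycle 18: idle
cycle 19: idle
cycle 20: idle
cycle 21: W3.I3

Answer: 22 cycles, utilization 8/11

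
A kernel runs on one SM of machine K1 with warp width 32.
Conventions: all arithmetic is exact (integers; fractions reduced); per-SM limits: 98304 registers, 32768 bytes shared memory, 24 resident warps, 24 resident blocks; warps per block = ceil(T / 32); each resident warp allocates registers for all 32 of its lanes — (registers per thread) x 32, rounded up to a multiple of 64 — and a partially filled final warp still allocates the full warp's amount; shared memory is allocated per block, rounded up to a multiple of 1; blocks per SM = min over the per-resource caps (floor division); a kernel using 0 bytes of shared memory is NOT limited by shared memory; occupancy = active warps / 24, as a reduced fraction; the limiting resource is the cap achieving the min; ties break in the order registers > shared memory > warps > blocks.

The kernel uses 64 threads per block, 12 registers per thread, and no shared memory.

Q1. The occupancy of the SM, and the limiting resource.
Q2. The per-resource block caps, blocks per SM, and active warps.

Answer: occupancy 1, limited by warps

registers: 128 blocks
shared memory: no limit (kernel uses none)
warps: 12 blocks
blocks: 24 blocks

Answer: 12 blocks, 24 active warps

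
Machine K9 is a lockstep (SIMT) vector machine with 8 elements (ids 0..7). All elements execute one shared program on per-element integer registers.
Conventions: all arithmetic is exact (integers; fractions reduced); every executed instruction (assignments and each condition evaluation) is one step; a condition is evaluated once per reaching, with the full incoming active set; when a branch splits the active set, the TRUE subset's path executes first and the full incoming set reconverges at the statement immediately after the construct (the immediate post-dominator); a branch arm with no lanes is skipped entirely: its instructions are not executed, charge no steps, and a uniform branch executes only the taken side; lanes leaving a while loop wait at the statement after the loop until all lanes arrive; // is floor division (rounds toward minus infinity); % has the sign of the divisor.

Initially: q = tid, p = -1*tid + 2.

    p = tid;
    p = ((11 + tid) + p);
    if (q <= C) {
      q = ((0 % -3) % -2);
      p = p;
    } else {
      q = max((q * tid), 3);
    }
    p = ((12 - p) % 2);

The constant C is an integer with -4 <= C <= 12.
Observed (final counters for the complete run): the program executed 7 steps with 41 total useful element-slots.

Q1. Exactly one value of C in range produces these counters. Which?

Answer: C = 0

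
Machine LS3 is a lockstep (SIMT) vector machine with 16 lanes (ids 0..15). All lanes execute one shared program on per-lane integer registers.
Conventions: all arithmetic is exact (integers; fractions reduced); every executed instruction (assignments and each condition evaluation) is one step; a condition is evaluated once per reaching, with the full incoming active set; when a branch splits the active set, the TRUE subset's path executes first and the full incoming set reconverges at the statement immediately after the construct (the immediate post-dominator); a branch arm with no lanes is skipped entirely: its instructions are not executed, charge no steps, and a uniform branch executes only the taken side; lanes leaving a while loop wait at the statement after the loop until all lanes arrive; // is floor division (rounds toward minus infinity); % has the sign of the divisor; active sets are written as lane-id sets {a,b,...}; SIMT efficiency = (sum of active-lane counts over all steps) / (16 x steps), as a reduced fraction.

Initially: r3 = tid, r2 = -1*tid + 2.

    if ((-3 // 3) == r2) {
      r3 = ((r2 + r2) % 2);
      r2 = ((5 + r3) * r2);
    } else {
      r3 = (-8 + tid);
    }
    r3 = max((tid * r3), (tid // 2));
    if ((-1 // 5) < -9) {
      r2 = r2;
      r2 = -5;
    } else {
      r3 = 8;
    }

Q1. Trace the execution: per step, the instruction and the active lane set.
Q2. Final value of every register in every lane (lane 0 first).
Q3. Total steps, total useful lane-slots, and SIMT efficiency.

step 0: eval ((-3 // 3) == r2)       {0,1,2,3,4,5,6,7,8,9,10,11,12,13,14,15}
step 1: r3 <- ((r2 + r2) % 2)        {3}
step 2: r2 <- ((5 + r3) * r2)        {3}
step 3: r3 <- (-8 + tid)             {0,1,2,4,5,6,7,8,9,10,11,12,13,14,15}
step 4: r3 <- max((tid * r3), (tid // 2)) {0,1,2,3,4,5,6,7,8,9,10,11,12,13,14,15}
step 5: eval ((-1 // 5) < -9)        {0,1,2,3,4,5,6,7,8,9,10,11,12,13,14,15}
step 6: r3 <- 8                      {0,1,2,3,4,5,6,7,8,9,10,11,12,13,14,15}

Answer: 7 steps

r3: 8,8,8,8,8,8,8,8,8,8,8,8,8,8,8,8
r2: 2,1,0,-5,-2,-3,-4,-5,-6,-7,-8,-9,-10,-11,-12,-13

steps = 7; useful = 81; efficiency = 81/112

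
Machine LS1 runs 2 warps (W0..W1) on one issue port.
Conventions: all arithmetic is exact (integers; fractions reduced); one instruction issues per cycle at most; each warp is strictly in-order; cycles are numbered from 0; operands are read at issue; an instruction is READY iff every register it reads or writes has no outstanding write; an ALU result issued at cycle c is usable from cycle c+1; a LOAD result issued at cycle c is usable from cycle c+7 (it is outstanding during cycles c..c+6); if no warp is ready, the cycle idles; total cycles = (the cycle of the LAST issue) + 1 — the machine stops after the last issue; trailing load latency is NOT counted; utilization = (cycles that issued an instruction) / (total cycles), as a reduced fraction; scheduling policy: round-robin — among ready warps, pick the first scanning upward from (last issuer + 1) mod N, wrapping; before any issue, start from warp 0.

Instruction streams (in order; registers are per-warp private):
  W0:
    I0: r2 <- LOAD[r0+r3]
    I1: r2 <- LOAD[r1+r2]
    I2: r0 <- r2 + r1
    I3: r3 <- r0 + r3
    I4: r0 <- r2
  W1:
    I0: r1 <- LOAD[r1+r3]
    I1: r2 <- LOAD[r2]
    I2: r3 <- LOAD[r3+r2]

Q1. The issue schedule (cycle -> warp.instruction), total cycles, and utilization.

cycle 0: W0.I0
cycle 1: W1.I0
cycle 2: W1.I1
cycle 3: idle
cycle 4: idle
cycle 5: idle
cycle 6: idle
cycle 7: W0.I1
cycle 8: idle
cycle 9: W1.I2
cycle 10: idle
cycle 11: idle
cycle 12: idle
cycle 13: idle
cycle 14: W0.I2
cycle 15: W0.I3
cycle 16: W0.I4

Answer: 17 cycles, utilization 8/17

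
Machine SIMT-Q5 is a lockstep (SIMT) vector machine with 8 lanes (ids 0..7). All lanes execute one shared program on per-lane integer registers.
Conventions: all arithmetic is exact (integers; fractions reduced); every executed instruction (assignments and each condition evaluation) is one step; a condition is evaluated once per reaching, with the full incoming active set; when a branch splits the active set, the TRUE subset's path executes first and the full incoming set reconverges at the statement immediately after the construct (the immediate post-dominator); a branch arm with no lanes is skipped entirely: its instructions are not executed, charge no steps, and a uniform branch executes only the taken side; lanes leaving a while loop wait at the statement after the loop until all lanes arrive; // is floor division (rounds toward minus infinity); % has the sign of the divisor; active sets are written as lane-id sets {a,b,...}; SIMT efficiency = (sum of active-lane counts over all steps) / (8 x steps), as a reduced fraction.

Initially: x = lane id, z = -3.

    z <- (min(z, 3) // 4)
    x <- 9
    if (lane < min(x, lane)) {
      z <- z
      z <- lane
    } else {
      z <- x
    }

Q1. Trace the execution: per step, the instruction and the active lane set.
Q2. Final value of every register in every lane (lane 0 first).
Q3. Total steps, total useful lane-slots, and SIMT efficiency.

step 0: z <- (min(z, 3) // 4)        {0,1,2,3,4,5,6,7}
step 1: x <- 9                       {0,1,2,3,4,5,6,7}
step 2: eval (lane < min(x, lane))   {0,1,2,3,4,5,6,7}
step 3: z <- x                       {0,1,2,3,4,5,6,7}

Answer: 4 steps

x: 9,9,9,9,9,9,9,9
z: 9,9,9,9,9,9,9,9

steps = 4; useful = 32; efficiency = 32/32 = 1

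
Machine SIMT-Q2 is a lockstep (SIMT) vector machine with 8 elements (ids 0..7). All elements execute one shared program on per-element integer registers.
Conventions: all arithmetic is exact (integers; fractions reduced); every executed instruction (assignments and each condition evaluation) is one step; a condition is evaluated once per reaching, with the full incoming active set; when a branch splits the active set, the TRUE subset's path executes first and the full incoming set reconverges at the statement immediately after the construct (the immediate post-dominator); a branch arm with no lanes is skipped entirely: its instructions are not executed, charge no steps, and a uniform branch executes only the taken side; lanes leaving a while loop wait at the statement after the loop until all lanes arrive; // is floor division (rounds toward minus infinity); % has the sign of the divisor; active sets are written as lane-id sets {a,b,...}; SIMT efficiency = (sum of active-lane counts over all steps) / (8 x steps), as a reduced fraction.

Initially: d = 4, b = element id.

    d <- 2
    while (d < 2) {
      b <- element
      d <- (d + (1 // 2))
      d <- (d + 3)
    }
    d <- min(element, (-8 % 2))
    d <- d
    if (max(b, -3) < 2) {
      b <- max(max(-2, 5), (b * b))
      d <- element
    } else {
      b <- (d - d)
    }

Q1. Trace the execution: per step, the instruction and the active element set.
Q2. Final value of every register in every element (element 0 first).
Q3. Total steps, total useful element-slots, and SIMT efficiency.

step 0: d <- 2                       {0,1,2,3,4,5,6,7}
step 1: eval (d < 2)                 {0,1,2,3,4,5,6,7}
step 2: d <- min(element, (-8 % 2))  {0,1,2,3,4,5,6,7}
step 3: d <- d                       {0,1,2,3,4,5,6,7}
step 4: eval (max(b, -3) < 2)        {0,1,2,3,4,5,6,7}
step 5: b <- max(max(-2, 5), (b * b)) {0,1}
step 6: d <- element                 {0,1}
step 7: b <- (d - d)                 {2,3,4,5,6,7}

Answer: 8 steps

d: 0,1,0,0,0,0,0,0
b: 5,5,0,0,0,0,0,0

steps = 8; useful = 50; efficiency = 50/64 = 25/32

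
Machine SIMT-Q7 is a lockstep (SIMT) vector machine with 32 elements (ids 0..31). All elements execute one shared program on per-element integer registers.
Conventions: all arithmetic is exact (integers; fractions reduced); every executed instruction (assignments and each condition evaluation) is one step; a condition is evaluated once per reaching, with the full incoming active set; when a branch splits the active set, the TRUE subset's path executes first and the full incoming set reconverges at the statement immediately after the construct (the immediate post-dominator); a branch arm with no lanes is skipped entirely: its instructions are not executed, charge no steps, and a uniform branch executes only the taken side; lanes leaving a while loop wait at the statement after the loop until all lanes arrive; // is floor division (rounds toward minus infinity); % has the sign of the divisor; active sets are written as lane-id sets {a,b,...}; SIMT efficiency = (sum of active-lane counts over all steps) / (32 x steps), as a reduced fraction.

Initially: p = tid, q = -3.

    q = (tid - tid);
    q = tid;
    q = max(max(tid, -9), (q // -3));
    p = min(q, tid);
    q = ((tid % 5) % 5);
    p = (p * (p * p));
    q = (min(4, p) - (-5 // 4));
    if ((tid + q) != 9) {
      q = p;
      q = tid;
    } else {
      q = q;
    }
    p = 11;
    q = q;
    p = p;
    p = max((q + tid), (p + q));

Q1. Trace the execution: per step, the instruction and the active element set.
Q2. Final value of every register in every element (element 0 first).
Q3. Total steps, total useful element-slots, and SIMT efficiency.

step 0: q <- (tid - tid)             {0,1,2,3,4,5,6,7,8,9,10,11,12,13,14,15,16,17,18,19,20,21,22,23,24,25,26,27,28,29,30,31}
step 1: q <- tid                     {0,1,2,3,4,5,6,7,8,9,10,11,12,13,14,15,16,17,18,19,20,21,22,23,24,25,26,27,28,29,30,31}
step 2: q <- max(max(tid, -9), (q // -3)) {0,1,2,3,4,5,6,7,8,9,10,11,12,13,14,15,16,17,18,19,20,21,22,23,24,25,26,27,28,29,30,31}
step 3: p <- min(q, tid)             {0,1,2,3,4,5,6,7,8,9,10,11,12,13,14,15,16,17,18,19,20,21,22,23,24,25,26,27,28,29,30,31}
step 4: q <- ((tid % 5) % 5)         {0,1,2,3,4,5,6,7,8,9,10,11,12,13,14,15,16,17,18,19,20,21,22,23,24,25,26,27,28,29,30,31}
step 5: p <- (p * (p * p))           {0,1,2,3,4,5,6,7,8,9,10,11,12,13,14,15,16,17,18,19,20,21,22,23,24,25,26,27,28,29,30,31}
step 6: q <- (min(4, p) - (-5 // 4)) {0,1,2,3,4,5,6,7,8,9,10,11,12,13,14,15,16,17,18,19,20,21,22,23,24,25,26,27,28,29,30,31}
step 7: eval ((tid + q) != 9)        {0,1,2,3,4,5,6,7,8,9,10,11,12,13,14,15,16,17,18,19,20,21,22,23,24,25,26,27,28,29,30,31}
step 8: q <- p                       {0,1,2,4,5,6,7,8,9,10,11,12,13,14,15,16,17,18,19,20,21,22,23,24,25,26,27,28,29,30,31}
step 9: q <- tid                     {0,1,2,4,5,6,7,8,9,10,11,12,13,14,15,16,17,18,19,20,21,22,23,24,25,26,27,28,29,30,31}
step 10: q <- q                       {3}
step 11: p <- 11                      {0,1,2,3,4,5,6,7,8,9,10,11,12,13,14,15,16,17,18,19,20,21,22,23,24,25,26,27,28,29,30,31}
step 12: q <- q                       {0,1,2,3,4,5,6,7,8,9,10,11,12,13,14,15,16,17,18,19,20,21,22,23,24,25,26,27,28,29,30,31}
step 13: p <- p                       {0,1,2,3,4,5,6,7,8,9,10,11,12,13,14,15,16,17,18,19,20,21,22,23,24,25,26,27,28,29,30,31}
step 14: p <- max((q + tid), (p + q)) {0,1,2,3,4,5,6,7,8,9,10,11,12,13,14,15,16,17,18,19,20,21,22,23,24,25,26,27,28,29,30,31}

Answer: 15 steps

p: 11,12,13,17,15,16,17,18,19,20,21,22,24,26,28,30,32,34,36,38,40,42,44,46,48,50,52,54,56,58,60,62
q: 0,1,2,6,4,5,6,7,8,9,10,11,12,13,14,15,16,17,18,19,20,21,22,23,24,25,26,27,28,29,30,31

steps = 15; useful = 447; efficiency = 447/480 = 149/160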